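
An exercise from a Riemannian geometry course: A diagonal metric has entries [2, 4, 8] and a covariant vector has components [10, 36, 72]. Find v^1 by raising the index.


To raise an index with a diagonal metric: v^i = v_i / g_{ii}.
For index 1: v_1 = 10, g_{11} = 2
v^1 = 10 / 2 = 5

5


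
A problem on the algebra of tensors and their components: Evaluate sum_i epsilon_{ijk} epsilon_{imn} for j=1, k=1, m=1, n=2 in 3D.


Using the identity: epsilon_{ijk} epsilon_{imn} = delta_{jm} delta_{kn} - delta_{jn} delta_{km}.
delta_{11} = 1
delta_{12} = 0
delta_{12} = 0
delta_{11} = 1
Result = 1 * 0 - 0 * 1 = 0 - 0 = 0

0


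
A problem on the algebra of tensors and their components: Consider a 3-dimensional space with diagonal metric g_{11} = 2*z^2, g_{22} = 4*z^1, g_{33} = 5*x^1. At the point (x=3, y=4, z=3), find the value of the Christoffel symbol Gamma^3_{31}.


For a diagonal metric, Gamma^k_{ij} = (1/2) g^{kk} (dg_{ik}/dx_j + dg_{jk}/dx_i - dg_{ij}/dx_k).
The metric is diagonal, so g_{ab} = 0 for a != b.
At the given point: g_{11} = 18, g_{22} = 12, g_{33} = 15
g^{33} = 1/15
dg_{33}/dx_1 = dg_{33}/dx_1 = 5
dg_{13}/dx_3 = 0 (off-diagonal)
dg_{31}/dx_3 = 0 (off-diagonal)
Numerator = 5 + 0 - 0 = 5
Gamma^3_{31} = 5 / (2 * 15) = 1/6

1/6


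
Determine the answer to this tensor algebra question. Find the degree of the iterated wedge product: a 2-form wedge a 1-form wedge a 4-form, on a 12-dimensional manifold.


The degree of a wedge product is the sum of the degrees of the individual forms.
Degrees: 2, 1, 4
Total degree = 2 + 1 + 4 = 7

7


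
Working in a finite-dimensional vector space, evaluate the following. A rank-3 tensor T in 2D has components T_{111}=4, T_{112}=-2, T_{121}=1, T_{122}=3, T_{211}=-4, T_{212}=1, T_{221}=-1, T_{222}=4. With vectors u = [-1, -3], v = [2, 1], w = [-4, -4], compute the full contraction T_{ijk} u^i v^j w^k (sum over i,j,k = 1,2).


S = sum over i,j,k of T_{ijk} u_i v_j w_k. Expanding all 8 terms:
T_{111}*u_1*v_1*w_1 = 4*-1*2*-4 = 32  (running total: 32)
T_{112}*u_1*v_1*w_2 = -2*-1*2*-4 = -16  (running total: 16)
T_{121}*u_1*v_2*w_1 = 1*-1*1*-4 = 4  (running total: 20)
T_{122}*u_1*v_2*w_2 = 3*-1*1*-4 = 12  (running total: 32)
T_{211}*u_2*v_1*w_1 = -4*-3*2*-4 = -96  (running total: -64)
T_{212}*u_2*v_1*w_2 = 1*-3*2*-4 = 24  (running total: -40)
T_{221}*u_2*v_2*w_1 = -1*-3*1*-4 = -12  (running total: -52)
T_{222}*u_2*v_2*w_2 = 4*-3*1*-4 = 48  (running total: -4)
S = -4

-4


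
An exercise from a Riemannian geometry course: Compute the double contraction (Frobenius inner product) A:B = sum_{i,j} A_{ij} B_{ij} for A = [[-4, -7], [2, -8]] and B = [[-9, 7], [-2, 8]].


A:B = sum over all i,j of A_{ij} * B_{ij}.
Row 1: -4*-9=36, -7*7=-49 => row sum = -13
Row 2: 2*-2=-4, -8*8=-64 => row sum = -68
Total = -13 + -68 = -81

-81


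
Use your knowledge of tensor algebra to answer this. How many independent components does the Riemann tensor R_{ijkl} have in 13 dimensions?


The Riemann tensor in d dimensions has d^2(d^2 - 1)/12 independent components.
d = 13, so d^2 = 169
d^2 - 1 = 168
d^2(d^2 - 1) = 169 * 168 = 28392
Divide by 12: 28392 / 12 = 2366

2366


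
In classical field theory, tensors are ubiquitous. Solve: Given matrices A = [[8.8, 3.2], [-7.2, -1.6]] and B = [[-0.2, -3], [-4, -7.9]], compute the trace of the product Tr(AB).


Tr(AB) = sum_i (AB)_{ii} where (AB)_{ii} = sum_k A_{ik} B_{ki}.
(AB)_{11} = 8.8*-0.2 + 3.2*-4 = -14.56
(AB)_{22} = -7.2*-3 + -1.6*-7.9 = 34.24
Tr(AB) = -14.56 + 34.24 = 19.68

19.68


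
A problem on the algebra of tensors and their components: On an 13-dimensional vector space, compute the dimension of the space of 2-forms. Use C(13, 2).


The dimension of the space of p-forms on an n-dimensional space is C(n, p).
n = 13, p = 2
C(13, 2) = 13! / (2! * 11!) = 78

78


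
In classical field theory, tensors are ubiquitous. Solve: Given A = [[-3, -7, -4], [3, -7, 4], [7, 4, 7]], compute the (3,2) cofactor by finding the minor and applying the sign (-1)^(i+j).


To find cofactor C_{32}, delete row 3 and column 2.
The resulting 2x2 submatrix is: [[-3, -4], [3, 4]]
Minor M_{32} = -3*4 - -4*3
  = -12 - -12 = 0
Sign = (-1)^(3+2) = (-1)^5 = -1
Cofactor C_{32} = -1 * 0 = 0

0


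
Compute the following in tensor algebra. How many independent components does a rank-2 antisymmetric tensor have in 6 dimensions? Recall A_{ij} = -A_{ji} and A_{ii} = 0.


An antisymmetric rank-2 tensor satisfies A_{ij} = -A_{ji}, so diagonal entries are zero.
The independent components are the upper-triangular entries: C(n, 2) = n(n-1)/2.
n = 6
C(6, 2) = 6 * 5 / 2 = 30 / 2 = 15

15


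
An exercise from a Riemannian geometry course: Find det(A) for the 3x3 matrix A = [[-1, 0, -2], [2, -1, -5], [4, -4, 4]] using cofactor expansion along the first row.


Expanding along the first row, det(A) = a11*M_11 - a12*M_12 + a13*M_13, where M_1j is the (1,j) minor.
Minor M_11 = -1*4 - -5*-4 = -24
Minor M_12 = 2*4 - -5*4 = 28
Minor M_13 = 2*-4 - -1*4 = -4
det = -1*(-24) - 0*(28) + -2*(-4)
    = 24 - 0 + 8
    = 32

32


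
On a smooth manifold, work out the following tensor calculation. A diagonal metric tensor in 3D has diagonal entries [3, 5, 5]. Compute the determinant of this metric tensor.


For a diagonal metric, the determinant is the product of diagonal entries.
Diagonal entries: 3, 5, 5
det(g) = 3 * 5 * 5 = 75

75


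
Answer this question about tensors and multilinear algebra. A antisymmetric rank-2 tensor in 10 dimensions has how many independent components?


A antisymmetric rank-2 tensor in d dimensions has d(d-1)/2 independent components.
d = 10
d(d-1)/2 = 10 * 9 / 2 = 90 / 2 = 45

45


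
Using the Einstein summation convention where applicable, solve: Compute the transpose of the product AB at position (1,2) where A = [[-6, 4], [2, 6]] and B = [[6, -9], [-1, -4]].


(AB)^T_{ij} = (AB)_{ji} = sum_k A_{jk} B_{ki}.
For i=1, j=2 we need (AB)_{21}:
A_{21} * B_{11} = 2 * 6 = 12
A_{22} * B_{21} = 6 * -1 = -6
Sum = 12 + -6 = 6

6


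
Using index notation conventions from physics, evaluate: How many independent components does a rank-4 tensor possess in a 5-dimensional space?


The number of components of a rank-r tensor in d dimensions is d^r.
Here d = 5 and r = 4.
5^4 = 625

625


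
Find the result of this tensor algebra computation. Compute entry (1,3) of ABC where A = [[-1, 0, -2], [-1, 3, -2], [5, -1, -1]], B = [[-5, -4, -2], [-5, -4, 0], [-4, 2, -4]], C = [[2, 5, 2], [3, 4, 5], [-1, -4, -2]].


(ABC)_{13} = sum_m (AB)_{1m} C_{m3}. First compute row 1 of AB.
(AB)_{11} = -1*-5 + 0*-5 + -2*-4 = 13
(AB)_{12} = -1*-4 + 0*-4 + -2*2 = 0
(AB)_{13} = -1*-2 + 0*0 + -2*-4 = 10
Now contract with column 3 of C:
(AB)_{11} * C_{13} = 13 * 2 = 26
(AB)_{12} * C_{23} = 0 * 5 = 0
(AB)_{13} * C_{33} = 10 * -2 = -20
(ABC)_{13} = 26 + 0 + -20 = 6

6


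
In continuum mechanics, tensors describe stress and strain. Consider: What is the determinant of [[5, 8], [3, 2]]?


For a 2x2 matrix [[a, b], [c, d]], det = a*d - b*c.
a = 5, b = 8, c = 3, d = 2
a*d = 5 * 2 = 10
b*c = 8 * 3 = 24
det = 10 - 24 = -14

-14


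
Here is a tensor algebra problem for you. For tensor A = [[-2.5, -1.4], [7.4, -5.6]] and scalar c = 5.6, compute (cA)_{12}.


Scalar multiplication: (cA)_{ij} = c * A_{ij}.
c = 5.6
A_{12} = -1.4
(cA)_{12} = 5.6 * -1.4 = -7.84

-7.84


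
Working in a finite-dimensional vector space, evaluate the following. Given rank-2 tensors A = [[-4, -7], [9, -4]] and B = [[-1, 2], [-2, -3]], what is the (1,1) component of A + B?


Tensor addition is component-wise: (A + B)_{ij} = A_{ij} + B_{ij}.
A_{11} = -4
B_{11} = -1
(A + B)_{11} = -4 + -1 = -5

-5


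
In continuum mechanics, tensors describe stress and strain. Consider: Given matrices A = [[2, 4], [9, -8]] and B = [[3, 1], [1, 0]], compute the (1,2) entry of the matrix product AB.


(AB)_{ij} = sum_k A_{ik} B_{kj}.
For i=1, j=2:
A_{11} * B_{12} = 2 * 1 = 2
A_{12} * B_{22} = 4 * 0 = 0
Sum = 2 + 0 = 2

2


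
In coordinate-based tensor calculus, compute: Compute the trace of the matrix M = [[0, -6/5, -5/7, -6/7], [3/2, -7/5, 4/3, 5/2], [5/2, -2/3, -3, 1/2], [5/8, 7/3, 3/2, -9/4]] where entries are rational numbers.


The trace is the sum of diagonal entries.
Diagonal: M[1,1] = 0, M[2,2] = -7/5, M[3,3] = -3, M[4,4] = -9/4
Tr(M) = 0 + -7/5 + -3 + -9/4
Computing step by step:
After adding M[1,1]: 0
After adding M[2,2]: -7/5
After adding M[3,3]: -22/5
After adding M[4,4]: -133/20
Tr(M) = -133/20

-133/20


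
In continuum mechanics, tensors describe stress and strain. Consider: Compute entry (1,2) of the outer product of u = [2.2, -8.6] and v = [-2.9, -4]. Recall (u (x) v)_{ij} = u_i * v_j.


The outer product entry T_{ij} = u_i * v_j.
We need i=1, j=2.
u_1 = 2.2, v_2 = -4
T_{1,2} = 2.2 * -4 = -8.8

-8.8


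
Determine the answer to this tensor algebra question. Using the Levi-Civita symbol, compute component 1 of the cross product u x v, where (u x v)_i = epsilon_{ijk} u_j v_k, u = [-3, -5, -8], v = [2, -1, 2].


(u x v)_1 = sum_{j,k} epsilon_{1jk} u_j v_k. Only permutations of (1,2,3) contribute; the two non-zero terms are:
eps_{123} u_2 v_3 = 1 * -5 * 2 = -10
eps_{132} u_3 v_2 = -1 * -8 * -1 = -8
(u x v)_1 = -18

-18


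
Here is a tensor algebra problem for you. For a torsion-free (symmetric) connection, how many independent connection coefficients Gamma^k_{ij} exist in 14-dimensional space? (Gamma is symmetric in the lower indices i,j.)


Christoffel symbols Gamma^k_{ij} are symmetric in i,j, so there are d * d(d+1)/2 independent symbols.
d = 14
d(d+1)/2 = 14 * 15 / 2 = 105
Total = 14 * 105 = 1470

1470


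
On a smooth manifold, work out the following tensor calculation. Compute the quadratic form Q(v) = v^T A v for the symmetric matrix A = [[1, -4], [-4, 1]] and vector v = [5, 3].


First compute Av:
(Av)_1 = 1*5 + -4*3 = -7
(Av)_2 = -4*5 + 1*3 = -17
Av = [-7, -17]
Then v^T (Av) = 5*-7 + 3*-17
= -35 + -51 = -86

-86


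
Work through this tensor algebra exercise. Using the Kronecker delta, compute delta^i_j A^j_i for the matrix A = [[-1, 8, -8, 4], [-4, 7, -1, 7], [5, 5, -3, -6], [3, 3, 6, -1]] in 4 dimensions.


The contraction (trace) of a rank-2 tensor is the sum of its diagonal elements.
Diagonal entries: A[1,1] = -1, A[2,2] = 7, A[3,3] = -3, A[4,4] = -1
Tr(A) = -1 + 7 + -3 + -1 = 2

2


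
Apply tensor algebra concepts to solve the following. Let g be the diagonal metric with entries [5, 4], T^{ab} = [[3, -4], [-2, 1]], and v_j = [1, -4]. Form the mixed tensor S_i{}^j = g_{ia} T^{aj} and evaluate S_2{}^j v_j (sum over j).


Step 1: lower the first index. For a diagonal metric, g_{ia} T^{aj} = g_{ii} T^{ij} (no sum on i).
g_{22} = 4
S_2{}^1 = 4 * T^{21} = 4 * -2 = -8
S_2{}^2 = 4 * T^{22} = 4 * 1 = 4
Step 2: contract S_2{}^j with v_j.
S_2{}^1 * v_1 = -8 * 1 = -8
S_2{}^2 * v_2 = 4 * -4 = -16
Result = -8 + -16 = -24

-24


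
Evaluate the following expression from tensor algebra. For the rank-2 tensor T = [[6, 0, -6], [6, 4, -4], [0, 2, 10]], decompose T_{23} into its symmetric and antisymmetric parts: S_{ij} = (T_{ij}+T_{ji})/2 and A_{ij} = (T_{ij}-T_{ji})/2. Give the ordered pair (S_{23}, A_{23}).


T_{23} = -4
T_{32} = 2
S_{23} = (-4 + 2)/2 = -2/2 = -1
A_{23} = (-4 - 2)/2 = -6/2 = -3
Check: S + A = -1 + -3 = -4 = T_{23}.

(-1, -3)


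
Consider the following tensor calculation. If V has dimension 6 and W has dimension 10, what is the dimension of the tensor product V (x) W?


The dimension of a tensor product is the product of dimensions.
dim(V) = 6, dim(W) = 10
dim(V (x) W) = 6 * 10 = 60

60


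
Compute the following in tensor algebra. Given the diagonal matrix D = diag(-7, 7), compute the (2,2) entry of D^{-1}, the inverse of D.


For a diagonal matrix, the inverse has entries (D^{-1})_{ii} = 1/d_{ii}.
The diagonal entries are: d_{11} = -7, d_{22} = 7
We need (D^{-1})_{22} = 1/d_{22} = 1/7 = 1/7

1/7


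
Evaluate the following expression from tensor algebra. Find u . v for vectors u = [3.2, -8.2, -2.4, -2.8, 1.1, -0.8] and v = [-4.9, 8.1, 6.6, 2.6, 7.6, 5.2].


The inner product u . v = sum of u_i * v_i.
Term-by-term: 3.2 * -4.9, -8.2 * 8.1, -2.4 * 6.6, -2.8 * 2.6, 1.1 * 7.6, -0.8 * 5.2
Products: -15.68, -66.42, -15.84, -7.28, 8.36, -4.16
Sum = -15.68 + -66.42 + -15.84 + -7.28 + 8.36 + -4.16 = -101.02

-101.02


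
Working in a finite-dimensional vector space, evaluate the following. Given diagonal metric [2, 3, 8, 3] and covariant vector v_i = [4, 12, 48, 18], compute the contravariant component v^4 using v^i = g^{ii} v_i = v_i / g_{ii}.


To raise an index with a diagonal metric: v^i = v_i / g_{ii}.
For index 4: v_4 = 18, g_{44} = 3
v^4 = 18 / 3 = 6

6


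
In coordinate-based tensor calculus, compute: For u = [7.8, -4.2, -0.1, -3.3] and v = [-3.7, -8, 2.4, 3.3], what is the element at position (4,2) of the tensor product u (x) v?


The outer product entry T_{ij} = u_i * v_j.
We need i=4, j=2.
u_4 = -3.3, v_2 = -8
T_{4,2} = -3.3 * -8 = 26.4

26.4


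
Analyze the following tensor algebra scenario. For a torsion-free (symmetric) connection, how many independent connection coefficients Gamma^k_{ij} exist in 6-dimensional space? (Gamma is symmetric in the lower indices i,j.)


Christoffel symbols Gamma^k_{ij} are symmetric in i,j, so there are d * d(d+1)/2 independent symbols.
d = 6
d(d+1)/2 = 6 * 7 / 2 = 21
Total = 6 * 21 = 126

126


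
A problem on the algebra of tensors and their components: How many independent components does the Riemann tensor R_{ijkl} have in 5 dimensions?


The Riemann tensor in d dimensions has d^2(d^2 - 1)/12 independent components.
d = 5, so d^2 = 25
d^2 - 1 = 24
d^2(d^2 - 1) = 25 * 24 = 600
Divide by 12: 600 / 12 = 50

50


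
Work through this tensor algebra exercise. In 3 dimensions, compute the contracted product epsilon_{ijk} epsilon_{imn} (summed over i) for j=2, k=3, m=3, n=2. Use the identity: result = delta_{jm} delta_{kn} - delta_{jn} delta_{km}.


Using the identity: epsilon_{ijk} epsilon_{imn} = delta_{jm} delta_{kn} - delta_{jn} delta_{km}.
delta_{23} = 0
delta_{32} = 0
delta_{22} = 1
delta_{33} = 1
Result = 0 * 0 - 1 * 1 = 0 - 1 = -1

-1


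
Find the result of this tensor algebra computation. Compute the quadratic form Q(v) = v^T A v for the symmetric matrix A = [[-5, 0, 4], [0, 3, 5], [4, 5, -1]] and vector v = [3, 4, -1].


First compute Av:
(Av)_1 = -5*3 + 0*4 + 4*-1 = -19
(Av)_2 = 0*3 + 3*4 + 5*-1 = 7
(Av)_3 = 4*3 + 5*4 + -1*-1 = 33
Av = [-19, 7, 33]
Then v^T (Av) = 3*-19 + 4*7 + -1*33
= -57 + 28 + -33 = -62

-62


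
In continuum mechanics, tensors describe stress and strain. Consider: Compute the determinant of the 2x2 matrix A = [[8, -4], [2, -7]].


For a 2x2 matrix [[a, b], [c, d]], det = a*d - b*c.
a = 8, b = -4, c = 2, d = -7
a*d = 8 * -7 = -56
b*c = -4 * 2 = -8
det = -56 - -8 = -48

-48


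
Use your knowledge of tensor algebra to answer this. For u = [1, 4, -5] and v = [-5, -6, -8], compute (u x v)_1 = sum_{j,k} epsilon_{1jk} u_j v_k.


(u x v)_1 = sum_{j,k} epsilon_{1jk} u_j v_k. Only permutations of (1,2,3) contribute; the two non-zero terms are:
eps_{123} u_2 v_3 = 1 * 4 * -8 = -32
eps_{132} u_3 v_2 = -1 * -5 * -6 = -30
(u x v)_1 = -62

-62


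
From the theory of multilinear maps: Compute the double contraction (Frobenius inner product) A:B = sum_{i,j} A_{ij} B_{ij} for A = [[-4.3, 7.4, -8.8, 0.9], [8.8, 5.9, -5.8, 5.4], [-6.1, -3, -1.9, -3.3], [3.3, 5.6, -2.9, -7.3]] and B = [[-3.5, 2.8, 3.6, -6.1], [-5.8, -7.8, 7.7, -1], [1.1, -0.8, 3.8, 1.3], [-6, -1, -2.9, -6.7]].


A:B = sum over all i,j of A_{ij} * B_{ij}.
Row 1: -4.3*-3.5=15.05, 7.4*2.8=20.72, -8.8*3.6=-31.68, 0.9*-6.1=-5.49 => row sum = -1.4
Row 2: 8.8*-5.8=-51.04, 5.9*-7.8=-46.02, -5.8*7.7=-44.66, 5.4*-1=-5.4 => row sum = -147.12
Row 3: -6.1*1.1=-6.71, -3*-0.8=2.4, -1.9*3.8=-7.22, -3.3*1.3=-4.29 => row sum = -15.82
Row 4: 3.3*-6=-19.8, 5.6*-1=-5.6, -2.9*-2.9=8.41, -7.3*-6.7=48.91 => row sum = 31.92
Total = -1.4 + -147.12 + -15.82 + 31.92 = -132.42

-132.42


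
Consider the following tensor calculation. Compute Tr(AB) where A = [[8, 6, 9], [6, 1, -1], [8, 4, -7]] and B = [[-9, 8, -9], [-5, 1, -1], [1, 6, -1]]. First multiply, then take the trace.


Tr(AB) = sum_i (AB)_{ii} where (AB)_{ii} = sum_k A_{ik} B_{ki}.
(AB)_{11} = 8*-9 + 6*-5 + 9*1 = -93
(AB)_{22} = 6*8 + 1*1 + -1*6 = 43
(AB)_{33} = 8*-9 + 4*-1 + -7*-1 = -69
Tr(AB) = -93 + 43 + -69 = -119

-119


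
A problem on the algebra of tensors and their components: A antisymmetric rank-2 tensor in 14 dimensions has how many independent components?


A antisymmetric rank-2 tensor in d dimensions has d(d-1)/2 independent components.
d = 14
d(d-1)/2 = 14 * 13 / 2 = 182 / 2 = 91

91


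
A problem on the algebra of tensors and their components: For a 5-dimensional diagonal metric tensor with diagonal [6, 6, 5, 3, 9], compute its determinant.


For a diagonal metric, the determinant is the product of diagonal entries.
Diagonal entries: 6, 6, 5, 3, 9
det(g) = 6 * 6 * 5 * 3 * 9 = 4860

4860


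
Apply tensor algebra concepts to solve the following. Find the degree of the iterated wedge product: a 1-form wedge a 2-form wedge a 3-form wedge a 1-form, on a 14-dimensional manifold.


The degree of a wedge product is the sum of the degrees of the individual forms.
Degrees: 1, 2, 3, 1
Total degree = 1 + 2 + 3 + 1 = 7

7


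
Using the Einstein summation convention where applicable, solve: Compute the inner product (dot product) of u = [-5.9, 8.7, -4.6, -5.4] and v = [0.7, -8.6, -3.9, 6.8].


The inner product u . v = sum of u_i * v_i.
Term-by-term: -5.9 * 0.7, 8.7 * -8.6, -4.6 * -3.9, -5.4 * 6.8
Products: -4.13, -74.82, 17.94, -36.72
Sum = -4.13 + -74.82 + 17.94 + -36.72 = -97.73

-97.73


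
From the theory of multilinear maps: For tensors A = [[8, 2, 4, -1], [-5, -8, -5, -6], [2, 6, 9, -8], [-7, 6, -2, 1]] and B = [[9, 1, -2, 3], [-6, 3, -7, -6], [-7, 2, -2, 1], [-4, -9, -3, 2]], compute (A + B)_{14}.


Tensor addition is component-wise: (A + B)_{ij} = A_{ij} + B_{ij}.
A_{14} = -1
B_{14} = 3
(A + B)_{14} = -1 + 3 = 2

2


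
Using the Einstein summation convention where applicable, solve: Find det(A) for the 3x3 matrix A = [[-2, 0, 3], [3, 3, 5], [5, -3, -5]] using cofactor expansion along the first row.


Expanding along the first row, det(A) = a11*M_11 - a12*M_12 + a13*M_13, where M_1j is the (1,j) minor.
Minor M_11 = 3*-5 - 5*-3 = 0
Minor M_12 = 3*-5 - 5*5 = -40
Minor M_13 = 3*-3 - 3*5 = -24
det = -2*(0) - 0*(-40) + 3*(-24)
    = 0 - 0 + -72
    = -72

-72


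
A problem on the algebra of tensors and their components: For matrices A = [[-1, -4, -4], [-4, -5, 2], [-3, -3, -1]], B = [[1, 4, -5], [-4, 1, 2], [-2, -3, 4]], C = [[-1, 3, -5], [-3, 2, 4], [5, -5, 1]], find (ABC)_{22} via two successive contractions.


(ABC)_{22} = sum_m (AB)_{2m} C_{m2}. First compute row 2 of AB.
(AB)_{21} = -4*1 + -5*-4 + 2*-2 = 12
(AB)_{22} = -4*4 + -5*1 + 2*-3 = -27
(AB)_{23} = -4*-5 + -5*2 + 2*4 = 18
Now contract with column 2 of C:
(AB)_{21} * C_{12} = 12 * 3 = 36
(AB)_{22} * C_{22} = -27 * 2 = -54
(AB)_{23} * C_{32} = 18 * -5 = -90
(ABC)_{22} = 36 + -54 + -90 = -108

-108


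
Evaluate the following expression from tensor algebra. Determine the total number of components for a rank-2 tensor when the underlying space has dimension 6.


The number of components of a rank-r tensor in d dimensions is d^r.
Here d = 6 and r = 2.
6^2 = 36

36


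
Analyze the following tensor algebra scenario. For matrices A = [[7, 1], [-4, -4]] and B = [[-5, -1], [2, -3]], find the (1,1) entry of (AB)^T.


(AB)^T_{ij} = (AB)_{ji} = sum_k A_{jk} B_{ki}.
For i=1, j=1 we need (AB)_{11}:
A_{11} * B_{11} = 7 * -5 = -35
A_{12} * B_{21} = 1 * 2 = 2
Sum = -35 + 2 = -33

-33


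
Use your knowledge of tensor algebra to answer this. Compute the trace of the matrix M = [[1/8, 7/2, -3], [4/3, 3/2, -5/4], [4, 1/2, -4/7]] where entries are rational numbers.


The trace is the sum of diagonal entries.
Diagonal: M[1,1] = 1/8, M[2,2] = 3/2, M[3,3] = -4/7
Tr(M) = 1/8 + 3/2 + -4/7
Computing step by step:
After adding M[1,1]: 1/8
After adding M[2,2]: 13/8
After adding M[3,3]: 59/56
Tr(M) = 59/56

59/56


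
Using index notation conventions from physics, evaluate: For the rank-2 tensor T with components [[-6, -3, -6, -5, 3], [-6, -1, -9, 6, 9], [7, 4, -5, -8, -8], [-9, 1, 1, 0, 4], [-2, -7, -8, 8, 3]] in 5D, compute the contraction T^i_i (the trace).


The contraction (trace) of a rank-2 tensor is the sum of its diagonal elements.
Diagonal entries: A[1,1] = -6, A[2,2] = -1, A[3,3] = -5, A[4,4] = 0, A[5,5] = 3
Tr(A) = -6 + -1 + -5 + 0 + 3 = -9

-9


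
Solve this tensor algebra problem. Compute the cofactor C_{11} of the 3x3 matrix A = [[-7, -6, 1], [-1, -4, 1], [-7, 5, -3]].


To find cofactor C_{11}, delete row 1 and column 1.
The resulting 2x2 submatrix is: [[-4, 1], [5, -3]]
Minor M_{11} = -4*-3 - 1*5
  = 12 - 5 = 7
Sign = (-1)^(1+1) = (-1)^2 = 1
Cofactor C_{11} = 1 * 7 = 7

7


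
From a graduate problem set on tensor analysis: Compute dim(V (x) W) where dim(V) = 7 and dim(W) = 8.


The dimension of a tensor product is the product of dimensions.
dim(V) = 7, dim(W) = 8
dim(V (x) W) = 7 * 8 = 56

56


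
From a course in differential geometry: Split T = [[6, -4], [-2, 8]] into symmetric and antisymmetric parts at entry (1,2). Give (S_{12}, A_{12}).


T_{12} = -4
T_{21} = -2
S_{12} = (-4 + -2)/2 = -6/2 = -3
A_{12} = (-4 - -2)/2 = -2/2 = -1
Check: S + A = -3 + -1 = -4 = T_{12}.

(-3, -1)


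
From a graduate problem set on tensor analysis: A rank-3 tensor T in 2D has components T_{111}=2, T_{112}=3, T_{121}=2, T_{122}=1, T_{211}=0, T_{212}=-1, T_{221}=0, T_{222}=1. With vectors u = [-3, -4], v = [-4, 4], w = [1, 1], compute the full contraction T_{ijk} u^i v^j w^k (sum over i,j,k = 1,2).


S = sum over i,j,k of T_{ijk} u_i v_j w_k. Expanding all 8 terms:
T_{111}*u_1*v_1*w_1 = 2*-3*-4*1 = 24  (running total: 24)
T_{112}*u_1*v_1*w_2 = 3*-3*-4*1 = 36  (running total: 60)
T_{121}*u_1*v_2*w_1 = 2*-3*4*1 = -24  (running total: 36)
T_{122}*u_1*v_2*w_2 = 1*-3*4*1 = -12  (running total: 24)
T_{211}*u_2*v_1*w_1 = 0*-4*-4*1 = 0  (running total: 24)
T_{212}*u_2*v_1*w_2 = -1*-4*-4*1 = -16  (running total: 8)
T_{221}*u_2*v_2*w_1 = 0*-4*4*1 = 0  (running total: 8)
T_{222}*u_2*v_2*w_2 = 1*-4*4*1 = -16  (running total: -8)
S = -8

-8


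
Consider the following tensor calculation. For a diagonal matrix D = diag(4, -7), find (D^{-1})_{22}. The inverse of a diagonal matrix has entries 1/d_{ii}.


For a diagonal matrix, the inverse has entries (D^{-1})_{ii} = 1/d_{ii}.
The diagonal entries are: d_{11} = 4, d_{22} = -7
We need (D^{-1})_{22} = 1/d_{22} = 1/-7 = -1/7

-1/7


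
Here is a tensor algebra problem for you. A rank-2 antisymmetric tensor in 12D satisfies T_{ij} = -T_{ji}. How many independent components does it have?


An antisymmetric rank-2 tensor satisfies A_{ij} = -A_{ji}, so diagonal entries are zero.
The independent components are the upper-triangular entries: C(n, 2) = n(n-1)/2.
n = 12
C(12, 2) = 12 * 11 / 2 = 132 / 2 = 66

66


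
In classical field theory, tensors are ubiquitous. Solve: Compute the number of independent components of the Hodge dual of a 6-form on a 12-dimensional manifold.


The Hodge dual of a p-form on an n-dimensional manifold is an (n-p)-form.
n = 12, p = 6, so dual degree = 12 - 6 = 6
The number of components is C(n, n-p) = C(12, 6) = 924

924


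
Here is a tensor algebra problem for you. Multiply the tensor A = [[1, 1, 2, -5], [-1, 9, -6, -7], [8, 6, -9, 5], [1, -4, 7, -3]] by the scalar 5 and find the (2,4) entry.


Scalar multiplication: (cA)_{ij} = c * A_{ij}.
c = 5
A_{24} = -7
(cA)_{24} = 5 * -7 = -35

-35


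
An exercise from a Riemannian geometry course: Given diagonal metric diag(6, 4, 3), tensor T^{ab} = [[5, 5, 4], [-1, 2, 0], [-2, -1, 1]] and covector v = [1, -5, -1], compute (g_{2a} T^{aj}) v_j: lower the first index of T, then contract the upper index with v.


Step 1: lower the first index. For a diagonal metric, g_{ia} T^{aj} = g_{ii} T^{ij} (no sum on i).
g_{22} = 4
S_2{}^1 = 4 * T^{21} = 4 * -1 = -4
S_2{}^2 = 4 * T^{22} = 4 * 2 = 8
S_2{}^3 = 4 * T^{23} = 4 * 0 = 0
Step 2: contract S_2{}^j with v_j.
S_2{}^1 * v_1 = -4 * 1 = -4
S_2{}^2 * v_2 = 8 * -5 = -40
S_2{}^3 * v_3 = 0 * -1 = 0
Result = -4 + -40 + 0 = -44

-44


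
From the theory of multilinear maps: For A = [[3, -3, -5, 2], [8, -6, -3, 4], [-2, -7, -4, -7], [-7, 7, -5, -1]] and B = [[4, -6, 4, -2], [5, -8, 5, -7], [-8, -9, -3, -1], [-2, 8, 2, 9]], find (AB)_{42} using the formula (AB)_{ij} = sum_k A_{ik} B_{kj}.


(AB)_{ij} = sum_k A_{ik} B_{kj}.
For i=4, j=2:
A_{41} * B_{12} = -7 * -6 = 42
A_{42} * B_{22} = 7 * -8 = -56
A_{43} * B_{32} = -5 * -9 = 45
A_{44} * B_{42} = -1 * 8 = -8
Sum = 42 + -56 + 45 + -8 = 23

23


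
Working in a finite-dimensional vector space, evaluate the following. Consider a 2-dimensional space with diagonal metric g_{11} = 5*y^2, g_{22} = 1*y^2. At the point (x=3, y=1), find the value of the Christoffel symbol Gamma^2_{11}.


For a diagonal metric, Gamma^k_{ij} = (1/2) g^{kk} (dg_{ik}/dx_j + dg_{jk}/dx_i - dg_{ij}/dx_k).
The metric is diagonal, so g_{ab} = 0 for a != b.
At the given point: g_{11} = 5, g_{22} = 1
g^{22} = 1/1
dg_{12}/dx_1 = 0 (off-diagonal)
dg_{12}/dx_1 = 0 (off-diagonal)
dg_{11}/dx_2 = dg_{11}/dx_2 = 10
Numerator = 0 + 0 - 10 = -10
Gamma^2_{11} = -10 / (2 * 1) = -5

-5


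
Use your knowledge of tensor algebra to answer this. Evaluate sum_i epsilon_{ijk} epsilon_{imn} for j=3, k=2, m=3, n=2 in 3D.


Using the identity: epsilon_{ijk} epsilon_{imn} = delta_{jm} delta_{kn} - delta_{jn} delta_{km}.
delta_{33} = 1
delta_{22} = 1
delta_{32} = 0
delta_{23} = 0
Result = 1 * 1 - 0 * 0 = 1 - 0 = 1

1


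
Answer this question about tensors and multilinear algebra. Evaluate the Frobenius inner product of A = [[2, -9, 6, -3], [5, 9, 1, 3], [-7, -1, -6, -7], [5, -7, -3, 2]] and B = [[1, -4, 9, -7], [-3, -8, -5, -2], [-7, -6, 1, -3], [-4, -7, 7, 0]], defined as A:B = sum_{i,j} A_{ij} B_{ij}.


A:B = sum over all i,j of A_{ij} * B_{ij}.
Row 1: 2*1=2, -9*-4=36, 6*9=54, -3*-7=21 => row sum = 113
Row 2: 5*-3=-15, 9*-8=-72, 1*-5=-5, 3*-2=-6 => row sum = -98
Row 3: -7*-7=49, -1*-6=6, -6*1=-6, -7*-3=21 => row sum = 70
Row 4: 5*-4=-20, -7*-7=49, -3*7=-21, 2*0=0 => row sum = 8
Total = 113 + -98 + 70 + 8 = 93

93


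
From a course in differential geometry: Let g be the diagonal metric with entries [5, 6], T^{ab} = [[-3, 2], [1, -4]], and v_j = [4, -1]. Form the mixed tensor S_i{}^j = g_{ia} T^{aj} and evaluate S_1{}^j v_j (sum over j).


Step 1: lower the first index. For a diagonal metric, g_{ia} T^{aj} = g_{ii} T^{ij} (no sum on i).
g_{11} = 5
S_1{}^1 = 5 * T^{11} = 5 * -3 = -15
S_1{}^2 = 5 * T^{12} = 5 * 2 = 10
Step 2: contract S_1{}^j with v_j.
S_1{}^1 * v_1 = -15 * 4 = -60
S_1{}^2 * v_2 = 10 * -1 = -10
Result = -60 + -10 = -70

-70


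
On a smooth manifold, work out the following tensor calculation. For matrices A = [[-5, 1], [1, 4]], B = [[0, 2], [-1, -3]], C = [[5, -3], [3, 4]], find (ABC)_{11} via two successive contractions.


(ABC)_{11} = sum_m (AB)_{1m} C_{m1}. First compute row 1 of AB.
(AB)_{11} = -5*0 + 1*-1 = -1
(AB)_{12} = -5*2 + 1*-3 = -13
Now contract with column 1 of C:
(AB)_{11} * C_{11} = -1 * 5 = -5
(AB)_{12} * C_{21} = -13 * 3 = -39
(ABC)_{11} = -5 + -39 = -44

-44


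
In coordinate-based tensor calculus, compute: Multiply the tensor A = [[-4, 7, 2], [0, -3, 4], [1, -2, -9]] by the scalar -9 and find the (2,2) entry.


Scalar multiplication: (cA)_{ij} = c * A_{ij}.
c = -9
A_{22} = -3
(cA)_{22} = -9 * -3 = 27

27


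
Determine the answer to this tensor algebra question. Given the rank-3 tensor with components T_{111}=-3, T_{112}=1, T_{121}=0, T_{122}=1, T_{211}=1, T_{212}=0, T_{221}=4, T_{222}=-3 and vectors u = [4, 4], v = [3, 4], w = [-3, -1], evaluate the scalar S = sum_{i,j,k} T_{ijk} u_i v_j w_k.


S = sum over i,j,k of T_{ijk} u_i v_j w_k. Expanding all 8 terms:
T_{111}*u_1*v_1*w_1 = -3*4*3*-3 = 108  (running total: 108)
T_{112}*u_1*v_1*w_2 = 1*4*3*-1 = -12  (running total: 96)
T_{121}*u_1*v_2*w_1 = 0*4*4*-3 = 0  (running total: 96)
T_{122}*u_1*v_2*w_2 = 1*4*4*-1 = -16  (running total: 80)
T_{211}*u_2*v_1*w_1 = 1*4*3*-3 = -36  (running total: 44)
T_{212}*u_2*v_1*w_2 = 0*4*3*-1 = 0  (running total: 44)
T_{221}*u_2*v_2*w_1 = 4*4*4*-3 = -192  (running total: -148)
T_{222}*u_2*v_2*w_2 = -3*4*4*-1 = 48  (running total: -100)
S = -100

-100


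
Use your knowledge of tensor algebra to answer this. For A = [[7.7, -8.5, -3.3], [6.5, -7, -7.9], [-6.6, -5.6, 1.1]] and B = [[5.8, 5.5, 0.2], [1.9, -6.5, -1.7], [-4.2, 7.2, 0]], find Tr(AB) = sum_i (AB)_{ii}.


Tr(AB) = sum_i (AB)_{ii} where (AB)_{ii} = sum_k A_{ik} B_{ki}.
(AB)_{11} = 7.7*5.8 + -8.5*1.9 + -3.3*-4.2 = 42.37
(AB)_{22} = 6.5*5.5 + -7*-6.5 + -7.9*7.2 = 24.37
(AB)_{33} = -6.6*0.2 + -5.6*-1.7 + 1.1*0 = 8.2
Tr(AB) = 42.37 + 24.37 + 8.2 = 74.94

74.94


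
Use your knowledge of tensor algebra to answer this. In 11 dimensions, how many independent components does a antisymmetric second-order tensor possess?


A antisymmetric rank-2 tensor in d dimensions has d(d-1)/2 independent components.
d = 11
d(d-1)/2 = 11 * 10 / 2 = 110 / 2 = 55

55


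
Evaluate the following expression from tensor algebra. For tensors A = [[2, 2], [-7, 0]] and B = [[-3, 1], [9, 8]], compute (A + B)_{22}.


Tensor addition is component-wise: (A + B)_{ij} = A_{ij} + B_{ij}.
A_{22} = 0
B_{22} = 8
(A + B)_{22} = 0 + 8 = 8

8


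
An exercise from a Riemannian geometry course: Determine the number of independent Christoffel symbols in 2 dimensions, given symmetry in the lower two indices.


Christoffel symbols Gamma^k_{ij} are symmetric in i,j, so there are d * d(d+1)/2 independent symbols.
d = 2
d(d+1)/2 = 2 * 3 / 2 = 3
Total = 2 * 3 = 6

6


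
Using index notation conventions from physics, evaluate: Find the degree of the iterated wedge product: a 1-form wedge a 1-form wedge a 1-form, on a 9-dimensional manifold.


The degree of a wedge product is the sum of the degrees of the individual forms.
Degrees: 1, 1, 1
Total degree = 1 + 1 + 1 = 3

3


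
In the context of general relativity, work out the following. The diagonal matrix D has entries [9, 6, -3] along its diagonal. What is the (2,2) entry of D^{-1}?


For a diagonal matrix, the inverse has entries (D^{-1})_{ii} = 1/d_{ii}.
The diagonal entries are: d_{11} = 9, d_{22} = 6, d_{33} = -3
We need (D^{-1})_{22} = 1/d_{22} = 1/6 = 1/6

1/6


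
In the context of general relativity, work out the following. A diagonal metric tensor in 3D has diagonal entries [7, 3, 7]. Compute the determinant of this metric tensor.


For a diagonal metric, the determinant is the product of diagonal entries.
Diagonal entries: 7, 3, 7
det(g) = 7 * 3 * 7 = 147

147


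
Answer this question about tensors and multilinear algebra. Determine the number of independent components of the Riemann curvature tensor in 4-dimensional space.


The Riemann tensor in d dimensions has d^2(d^2 - 1)/12 independent components.
d = 4, so d^2 = 16
d^2 - 1 = 15
d^2(d^2 - 1) = 16 * 15 = 240
Divide by 12: 240 / 12 = 20

20


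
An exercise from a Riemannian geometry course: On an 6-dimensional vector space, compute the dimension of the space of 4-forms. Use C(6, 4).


The dimension of the space of p-forms on an n-dimensional space is C(n, p).
n = 6, p = 4
C(6, 4) = 6! / (4! * 2!) = 15

15


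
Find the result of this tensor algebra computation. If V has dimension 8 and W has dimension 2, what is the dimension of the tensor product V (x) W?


The dimension of a tensor product is the product of dimensions.
dim(V) = 8, dim(W) = 2
dim(V (x) W) = 8 * 2 = 16

16


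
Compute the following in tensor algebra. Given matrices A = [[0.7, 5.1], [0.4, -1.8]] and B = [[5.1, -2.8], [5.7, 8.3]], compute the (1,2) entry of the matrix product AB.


(AB)_{ij} = sum_k A_{ik} B_{kj}.
For i=1, j=2:
A_{11} * B_{12} = 0.7 * -2.8 = -1.96
A_{12} * B_{22} = 5.1 * 8.3 = 42.33
Sum = -1.96 + 42.33 = 40.37

40.37


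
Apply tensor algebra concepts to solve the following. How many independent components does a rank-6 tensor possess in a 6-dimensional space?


The number of components of a rank-r tensor in d dimensions is d^r.
Here d = 6 and r = 6.
6^6 = 46656

46656


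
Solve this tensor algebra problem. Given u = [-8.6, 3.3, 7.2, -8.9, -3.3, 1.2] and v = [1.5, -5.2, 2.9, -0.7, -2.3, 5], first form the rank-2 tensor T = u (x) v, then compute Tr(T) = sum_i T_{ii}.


The outer product gives T_{ij} = u_i v_j.
The trace (contraction) is Tr(T) = sum_i T_{ii} = sum_i u_i v_i.
Diagonal entries:
T_{11} = u_1 * v_1 = -8.6 * 1.5 = -12.9
T_{22} = u_2 * v_2 = 3.3 * -5.2 = -17.16
T_{33} = u_3 * v_3 = 7.2 * 2.9 = 20.88
T_{44} = u_4 * v_4 = -8.9 * -0.7 = 6.23
T_{55} = u_5 * v_5 = -3.3 * -2.3 = 7.59
T_{66} = u_6 * v_6 = 1.2 * 5 = 6
Tr(T) = -12.9 + -17.16 + 20.88 + 6.23 + 7.59 + 6 = 10.64

10.64


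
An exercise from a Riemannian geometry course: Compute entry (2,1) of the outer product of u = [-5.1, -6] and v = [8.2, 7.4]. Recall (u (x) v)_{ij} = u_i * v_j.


The outer product entry T_{ij} = u_i * v_j.
We need i=2, j=1.
u_2 = -6, v_1 = 8.2
T_{2,1} = -6 * 8.2 = -49.2

-49.2


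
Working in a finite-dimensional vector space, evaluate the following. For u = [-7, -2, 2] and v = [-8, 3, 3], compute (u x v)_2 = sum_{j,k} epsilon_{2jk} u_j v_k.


(u x v)_2 = sum_{j,k} epsilon_{2jk} u_j v_k. Only permutations of (1,2,3) contribute; the two non-zero terms are:
eps_{213} u_1 v_3 = -1 * -7 * 3 = 21
eps_{231} u_3 v_1 = 1 * 2 * -8 = -16
(u x v)_2 = 5

5


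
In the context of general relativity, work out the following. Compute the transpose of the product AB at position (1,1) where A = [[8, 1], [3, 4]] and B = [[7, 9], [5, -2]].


(AB)^T_{ij} = (AB)_{ji} = sum_k A_{jk} B_{ki}.
For i=1, j=1 we need (AB)_{11}:
A_{11} * B_{11} = 8 * 7 = 56
A_{12} * B_{21} = 1 * 5 = 5
Sum = 56 + 5 = 61

61


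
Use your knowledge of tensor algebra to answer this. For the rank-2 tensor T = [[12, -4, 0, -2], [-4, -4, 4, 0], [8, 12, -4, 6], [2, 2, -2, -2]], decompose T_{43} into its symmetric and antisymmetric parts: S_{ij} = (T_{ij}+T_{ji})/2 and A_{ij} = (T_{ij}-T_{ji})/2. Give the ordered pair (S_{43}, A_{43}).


T_{43} = -2
T_{34} = 6
S_{43} = (-2 + 6)/2 = 4/2 = 2
A_{43} = (-2 - 6)/2 = -8/2 = -4
Check: S + A = 2 + -4 = -2 = T_{43}.

(2, -4)


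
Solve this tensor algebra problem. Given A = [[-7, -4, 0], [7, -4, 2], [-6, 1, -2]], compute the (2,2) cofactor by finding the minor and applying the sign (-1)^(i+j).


To find cofactor C_{22}, delete row 2 and column 2.
The resulting 2x2 submatrix is: [[-7, 0], [-6, -2]]
Minor M_{22} = -7*-2 - 0*-6
  = 14 - 0 = 14
Sign = (-1)^(2+2) = (-1)^4 = 1
Cofactor C_{22} = 1 * 14 = 14

14


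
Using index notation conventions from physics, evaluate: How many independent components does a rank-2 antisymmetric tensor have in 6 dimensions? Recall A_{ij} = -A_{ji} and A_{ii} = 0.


An antisymmetric rank-2 tensor satisfies A_{ij} = -A_{ji}, so diagonal entries are zero.
The independent components are the upper-triangular entries: C(n, 2) = n(n-1)/2.
n = 6
C(6, 2) = 6 * 5 / 2 = 30 / 2 = 15

15


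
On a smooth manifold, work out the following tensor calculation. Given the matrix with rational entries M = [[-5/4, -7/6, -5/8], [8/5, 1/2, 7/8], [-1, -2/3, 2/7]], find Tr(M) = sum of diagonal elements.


The trace is the sum of diagonal entries.
Diagonal: M[1,1] = -5/4, M[2,2] = 1/2, M[3,3] = 2/7
Tr(M) = -5/4 + 1/2 + 2/7
Computing step by step:
After adding M[1,1]: -5/4
After adding M[2,2]: -3/4
After adding M[3,3]: -13/28
Tr(M) = -13/28

-13/28


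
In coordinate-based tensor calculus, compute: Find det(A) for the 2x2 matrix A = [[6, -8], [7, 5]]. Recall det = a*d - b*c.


For a 2x2 matrix [[a, b], [c, d]], det = a*d - b*c.
a = 6, b = -8, c = 7, d = 5
a*d = 6 * 5 = 30
b*c = -8 * 7 = -56
det = 30 - -56 = 86

86


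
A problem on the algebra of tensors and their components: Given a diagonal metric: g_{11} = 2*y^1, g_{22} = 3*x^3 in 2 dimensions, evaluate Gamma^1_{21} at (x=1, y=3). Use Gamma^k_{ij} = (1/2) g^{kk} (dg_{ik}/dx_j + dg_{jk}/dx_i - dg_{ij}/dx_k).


For a diagonal metric, Gamma^k_{ij} = (1/2) g^{kk} (dg_{ik}/dx_j + dg_{jk}/dx_i - dg_{ij}/dx_k).
The metric is diagonal, so g_{ab} = 0 for a != b.
At the given point: g_{11} = 6, g_{22} = 3
g^{11} = 1/6
dg_{21}/dx_1 = 0 (off-diagonal)
dg_{11}/dx_2 = dg_{11}/dx_2 = 2
dg_{21}/dx_1 = 0 (off-diagonal)
Numerator = 0 + 2 - 0 = 2
Gamma^1_{21} = 2 / (2 * 6) = 1/6

1/6


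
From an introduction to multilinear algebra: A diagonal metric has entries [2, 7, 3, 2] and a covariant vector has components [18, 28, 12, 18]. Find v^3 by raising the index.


To raise an index with a diagonal metric: v^i = v_i / g_{ii}.
For index 3: v_3 = 12, g_{33} = 3
v^3 = 12 / 3 = 4

4


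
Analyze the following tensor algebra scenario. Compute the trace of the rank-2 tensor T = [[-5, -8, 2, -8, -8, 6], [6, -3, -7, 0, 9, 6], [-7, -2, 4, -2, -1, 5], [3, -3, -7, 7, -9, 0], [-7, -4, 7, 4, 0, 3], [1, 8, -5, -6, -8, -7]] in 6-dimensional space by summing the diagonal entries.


The contraction (trace) of a rank-2 tensor is the sum of its diagonal elements.
Diagonal entries: A[1,1] = -5, A[2,2] = -3, A[3,3] = 4, A[4,4] = 7, A[5,5] = 0, A[6,6] = -7
Tr(A) = -5 + -3 + 4 + 7 + 0 + -7 = -4

-4


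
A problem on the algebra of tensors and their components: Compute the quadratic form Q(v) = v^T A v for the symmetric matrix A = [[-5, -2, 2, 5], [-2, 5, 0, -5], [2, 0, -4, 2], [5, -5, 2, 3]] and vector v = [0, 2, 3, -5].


First compute Av:
(Av)_1 = -5*0 + -2*2 + 2*3 + 5*-5 = -23
(Av)_2 = -2*0 + 5*2 + 0*3 + -5*-5 = 35
(Av)_3 = 2*0 + 0*2 + -4*3 + 2*-5 = -22
(Av)_4 = 5*0 + -5*2 + 2*3 + 3*-5 = -19
Av = [-23, 35, -22, -19]
Then v^T (Av) = 0*-23 + 2*35 + 3*-22 + -5*-19
= 0 + 70 + -66 + 95 = 99

99


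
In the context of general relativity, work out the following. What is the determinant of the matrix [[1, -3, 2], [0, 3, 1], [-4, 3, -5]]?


Expanding along the first row, det(A) = a11*M_11 - a12*M_12 + a13*M_13, where M_1j is the (1,j) minor.
Minor M_11 = 3*-5 - 1*3 = -18
Minor M_12 = 0*-5 - 1*-4 = 4
Minor M_13 = 0*3 - 3*-4 = 12
det = 1*(-18) - -3*(4) + 2*(12)
    = -18 - -12 + 24
    = 18

18


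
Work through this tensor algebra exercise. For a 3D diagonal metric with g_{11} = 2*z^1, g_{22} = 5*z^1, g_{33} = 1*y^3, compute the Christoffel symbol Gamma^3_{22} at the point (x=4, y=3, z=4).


For a diagonal metric, Gamma^k_{ij} = (1/2) g^{kk} (dg_{ik}/dx_j + dg_{jk}/dx_i - dg_{ij}/dx_k).
The metric is diagonal, so g_{ab} = 0 for a != b.
At the given point: g_{11} = 8, g_{22} = 20, g_{33} = 27
g^{33} = 1/27
dg_{23}/dx_2 = 0 (off-diagonal)
dg_{23}/dx_2 = 0 (off-diagonal)
dg_{22}/dx_3 = dg_{22}/dx_3 = 5
Numerator = 0 + 0 - 5 = -5
Gamma^3_{22} = -5 / (2 * 27) = -5/54

-5/54


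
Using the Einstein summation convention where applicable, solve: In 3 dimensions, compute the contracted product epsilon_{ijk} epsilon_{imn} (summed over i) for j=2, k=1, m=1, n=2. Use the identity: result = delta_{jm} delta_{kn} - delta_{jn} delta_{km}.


Using the identity: epsilon_{ijk} epsilon_{imn} = delta_{jm} delta_{kn} - delta_{jn} delta_{km}.
delta_{21} = 0
delta_{12} = 0
delta_{22} = 1
delta_{11} = 1
Result = 0 * 0 - 1 * 1 = 0 - 1 = -1

-1


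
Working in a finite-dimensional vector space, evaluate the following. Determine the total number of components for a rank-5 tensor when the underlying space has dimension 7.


The number of components of a rank-r tensor in d dimensions is d^r.
Here d = 7 and r = 5.
7^5 = 16807

16807


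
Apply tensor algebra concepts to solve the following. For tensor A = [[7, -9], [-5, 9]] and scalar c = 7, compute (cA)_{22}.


Scalar multiplication: (cA)_{ij} = c * A_{ij}.
c = 7
A_{22} = 9
(cA)_{22} = 7 * 9 = 63

63


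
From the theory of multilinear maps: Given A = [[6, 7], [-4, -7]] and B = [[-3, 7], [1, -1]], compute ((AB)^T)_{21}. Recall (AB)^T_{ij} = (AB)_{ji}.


(AB)^T_{ij} = (AB)_{ji} = sum_k A_{jk} B_{ki}.
For i=2, j=1 we need (AB)_{12}:
A_{11} * B_{12} = 6 * 7 = 42
A_{12} * B_{22} = 7 * -1 = -7
Sum = 42 + -7 = 35

35
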